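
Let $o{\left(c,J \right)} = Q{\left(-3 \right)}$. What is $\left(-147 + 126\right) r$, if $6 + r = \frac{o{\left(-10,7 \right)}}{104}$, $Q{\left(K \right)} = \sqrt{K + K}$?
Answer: $126 - \frac{21 i \sqrt{6}}{104} \approx 126.0 - 0.49461 i$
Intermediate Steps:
$Q{\left(K \right)} = \sqrt{2} \sqrt{K}$ ($Q{\left(K \right)} = \sqrt{2 K} = \sqrt{2} \sqrt{K}$)
$o{\left(c,J \right)} = i \sqrt{6}$ ($o{\left(c,J \right)} = \sqrt{2} \sqrt{-3} = \sqrt{2} i \sqrt{3} = i \sqrt{6}$)
$r = -6 + \frac{i \sqrt{6}}{104} \approx -6.0 + 0.023553 i$
$\left(-147 + 126\right) r = \left(-147 + 126\right) \left(-6 + \frac{i \sqrt{6}}{104}\right) = - 21 \left(-6 + \frac{i \sqrt{6}}{104}\right) = 126 - \frac{21 i \sqrt{6}}{104}$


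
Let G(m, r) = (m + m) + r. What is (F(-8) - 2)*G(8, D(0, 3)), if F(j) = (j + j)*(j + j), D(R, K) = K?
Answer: 4826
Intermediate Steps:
G(m, r) = r + 2*m (G(m, r) = 2*m + r = r + 2*m)
F(j) = 4*j**2 (F(j) = (2*j)*(2*j) = 4*j**2)
(F(-8) - 2)*G(8, D(0, 3)) = (4*(-8)**2 - 2)*(3 + 2*8) = (4*64 - 2)*(3 + 16) = (256 - 2)*19 = 254*19 = 4826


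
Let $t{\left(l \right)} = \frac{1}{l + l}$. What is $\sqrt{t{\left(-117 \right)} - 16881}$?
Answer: $\frac{i \sqrt{102704030}}{78} \approx 129.93 i$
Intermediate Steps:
$t{\left(l \right)} = \frac{1}{2 l}$
$\sqrt{t{\left(-117 \right)} - 16881} = \sqrt{\frac{1}{2 \left(-117\right)} - 16881} = \sqrt{\frac{1}{2} \left(- \frac{1}{117}\right) - 16881} = \sqrt{- \frac{1}{234} - 16881} = \sqrt{- \frac{3950155}{234}} = \frac{i \sqrt{102704030}}{78}$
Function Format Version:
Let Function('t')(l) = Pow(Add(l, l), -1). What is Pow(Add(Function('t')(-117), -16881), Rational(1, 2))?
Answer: Mul(Rational(1, 78), I, Pow(102704030, Rational(1, 2))) ≈ Mul(129.93, I)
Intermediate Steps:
Function('t')(l) = Mul(Rational(1, 2), Pow(l, -1)) (Function('t')(l) = Pow(Mul(2, l), -1) = Mul(Rational(1, 2), Pow(l, -1)))
Pow(Add(Function('t')(-117), -16881), Rational(1, 2)) = Pow(Add(Mul(Rational(1, 2), Pow(-117, -1)), -16881), Rational(1, 2)) = Pow(Add(Mul(Rational(1, 2), Rational(-1, 117)), -16881), Rational(1, 2)) = Pow(Add(Rational(-1, 234), -16881), Rational(1, 2)) = Pow(Rational(-3950155, 234), Rational(1, 2)) = Mul(Rational(1, 78), I, Pow(102704030, Rational(1, 2)))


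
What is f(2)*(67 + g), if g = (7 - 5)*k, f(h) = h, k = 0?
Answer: 134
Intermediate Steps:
g = 0 (g = (7 - 5)*0 = 2*0 = 0)
f(2)*(67 + g) = 2*(67 + 0) = 2*67 = 134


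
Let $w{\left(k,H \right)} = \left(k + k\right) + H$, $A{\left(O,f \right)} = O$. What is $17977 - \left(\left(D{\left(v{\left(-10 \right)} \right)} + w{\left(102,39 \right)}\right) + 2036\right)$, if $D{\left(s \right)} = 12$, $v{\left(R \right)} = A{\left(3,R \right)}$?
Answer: $15686$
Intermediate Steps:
$v{\left(R \right)} = 3$
$w{\left(k,H \right)} = H + 2 k$ ($w{\left(k,H \right)} = 2 k + H = H + 2 k$)
$17977 - \left(\left(D{\left(v{\left(-10 \right)} \right)} + w{\left(102,39 \right)}\right) + 2036\right) = 17977 - \left(\left(12 + \left(39 + 2 \cdot 102\right)\right) + 2036\right) = 17977 - \left(\left(12 + \left(39 + 204\right)\right) + 2036\right) = 17977 - \left(\left(12 + 243\right) + 2036\right) = 17977 - \left(255 + 2036\right) = 17977 - 2291 = 15686$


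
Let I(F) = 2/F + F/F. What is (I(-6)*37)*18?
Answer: 444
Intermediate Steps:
I(F) = 1 + 2/F (I(F) = 2/F + 1 = 1 + 2/F)
(I(-6)*37)*18 = (((2 - 6)/(-6))*37)*18 = (-1/6*(-4)*37)*18 = ((2/3)*37)*18 = (74/3)*18 = 444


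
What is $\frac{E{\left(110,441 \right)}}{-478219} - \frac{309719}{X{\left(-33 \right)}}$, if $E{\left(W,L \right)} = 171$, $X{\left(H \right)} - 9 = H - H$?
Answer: $- \frac{148113512000}{4303971} \approx -34413.0$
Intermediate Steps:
$X{\left(H \right)} = 9$ ($X{\left(H \right)} = 9 + \left(H - H\right) = 9 + 0 = 9$)
$\frac{E{\left(110,441 \right)}}{-478219} - \frac{309719}{X{\left(-33 \right)}} = \frac{171}{-478219} - \frac{309719}{9} = 171 \left(- \frac{1}{478219}\right) - \frac{309719}{9} = - \frac{171}{478219} - \frac{309719}{9} = - \frac{148113512000}{4303971}$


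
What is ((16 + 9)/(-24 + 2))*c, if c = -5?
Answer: 125/22 ≈ 5.6818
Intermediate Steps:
((16 + 9)/(-24 + 2))*c = ((16 + 9)/(-24 + 2))*(-5) = (25/(-22))*(-5) = (25*(-1/22))*(-5) = -25/22*(-5) = 125/22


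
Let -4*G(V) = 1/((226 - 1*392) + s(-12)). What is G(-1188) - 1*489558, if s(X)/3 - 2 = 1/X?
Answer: -313806677/641 ≈ -4.8956e+5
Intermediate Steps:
s(X) = 6 + 3/X
G(V) = 1/641 (G(V) = -1/(4*((226 - 1*392) + (6 + 3/(-12)))) = -1/(4*((226 - 392) + (6 + 3*(-1/12)))) = -1/(4*(-166 + (6 - 1/4))) = -1/(4*(-166 + 23/4)) = -1/(4*(-641/4)) = -1/4*(-4/641) = 1/641)
G(-1188) - 1*489558 = 1/641 - 1*489558 = 1/641 - 489558 = -313806677/641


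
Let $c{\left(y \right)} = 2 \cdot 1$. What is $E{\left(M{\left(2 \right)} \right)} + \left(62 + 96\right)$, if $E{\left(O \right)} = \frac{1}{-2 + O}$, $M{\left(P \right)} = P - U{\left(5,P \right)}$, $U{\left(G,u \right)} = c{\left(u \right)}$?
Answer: $\frac{315}{2} \approx 157.5$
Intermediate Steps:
$c{\left(y \right)} = 2$
$U{\left(G,u \right)} = 2$
$M{\left(P \right)} = -2 + P$ ($M{\left(P \right)} = P - 2 = -2 + P$)
$E{\left(M{\left(2 \right)} \right)} + \left(62 + 96\right) = \frac{1}{-2 + \left(-2 + 2\right)} + \left(62 + 96\right) = \frac{1}{-2 + 0} + 158 = \frac{1}{-2} + 158 = - \frac{1}{2} + 158 = \frac{315}{2}$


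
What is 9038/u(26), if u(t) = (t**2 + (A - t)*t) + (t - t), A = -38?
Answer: -4519/494 ≈ -9.1478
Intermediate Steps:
u(t) = t**2 + t*(-38 - t) (u(t) = (t**2 + (-38 - t)*t) + (t - t) = (t**2 + t*(-38 - t)) + 0 = t**2 + t*(-38 - t))
9038/u(26) = 9038/((-38*26)) = 9038/(-988) = 9038*(-1/988) = -4519/494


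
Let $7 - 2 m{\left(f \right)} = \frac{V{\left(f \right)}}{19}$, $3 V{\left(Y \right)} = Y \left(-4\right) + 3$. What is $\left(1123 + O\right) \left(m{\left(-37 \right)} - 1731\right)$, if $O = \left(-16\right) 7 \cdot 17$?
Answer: $\frac{76962083}{57} \approx 1.3502 \cdot 10^{6}$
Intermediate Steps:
$V{\left(Y \right)} = 1 - \frac{4 Y}{3}$ ($V{\left(Y \right)} = \frac{Y \left(-4\right) + 3}{3} = \frac{- 4 Y + 3}{3} = \frac{3 - 4 Y}{3} = 1 - \frac{4 Y}{3}$)
$m{\left(f \right)} = \frac{66}{19} + \frac{2 f}{57}$ ($m{\left(f \right)} = \frac{7}{2} - \frac{\left(1 - \frac{4 f}{3}\right) \frac{1}{19}}{2} = \frac{7}{2} - \frac{\frac{1}{19} - \frac{4 f}{57}}{2} = \frac{7}{2} + \left(- \frac{1}{38} + \frac{2 f}{57}\right) = \frac{66}{19} + \frac{2 f}{57}$)
$O = -1904$ ($O = \left(-112\right) 17 = -1904$)
$\left(1123 + O\right) \left(m{\left(-37 \right)} - 1731\right) = \left(1123 - 1904\right) \left(\left(\frac{66}{19} + \frac{2}{57} \left(-37\right)\right) - 1731\right) = - 781 \left(\left(\frac{66}{19} - \frac{74}{57}\right) - 1731\right) = - 781 \left(\frac{124}{57} - 1731\right) = \left(-781\right) \left(- \frac{98543}{57}\right) = \frac{76962083}{57}$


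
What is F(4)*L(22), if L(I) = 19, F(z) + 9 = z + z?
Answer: -19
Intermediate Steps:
F(z) = -9 + 2*z (F(z) = -9 + (z + z) = -9 + 2*z)
F(4)*L(22) = (-9 + 2*4)*19 = (-9 + 8)*19 = -1*19 = -19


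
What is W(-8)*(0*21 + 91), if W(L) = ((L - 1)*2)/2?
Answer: -819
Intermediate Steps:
W(L) = -1 + L (W(L) = ((-1 + L)*2)*(½) = (-2 + 2*L)*(½) = -1 + L)
W(-8)*(0*21 + 91) = (-1 - 8)*(0*21 + 91) = -9*(0 + 91) = -9*91 = -819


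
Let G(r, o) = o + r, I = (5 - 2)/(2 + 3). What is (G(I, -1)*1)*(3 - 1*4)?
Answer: ⅖ ≈ 0.40000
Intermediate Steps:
I = ⅗ (I = 3/5 = 3*(⅕) = ⅗ ≈ 0.60000)
(G(I, -1)*1)*(3 - 1*4) = ((-1 + ⅗)*1)*(3 - 1*4) = (-⅖*1)*(3 - 4) = -⅖*(-1) = ⅖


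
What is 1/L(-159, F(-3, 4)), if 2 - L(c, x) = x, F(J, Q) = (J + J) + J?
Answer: 1/11 ≈ 0.090909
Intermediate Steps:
F(J, Q) = 3*J (F(J, Q) = 2*J + J = 3*J)
L(c, x) = 2 - x
1/L(-159, F(-3, 4)) = 1/(2 - 3*(-3)) = 1/(2 - 1*(-9)) = 1/(2 + 9) = 1/11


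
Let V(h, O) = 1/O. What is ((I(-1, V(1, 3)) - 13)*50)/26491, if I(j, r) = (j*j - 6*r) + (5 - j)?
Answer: -400/26491 ≈ -0.015099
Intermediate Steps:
I(j, r) = 5 + j² - j - 6*r (I(j, r) = (j² - 6*r) + (5 - j) = 5 + j² - j - 6*r)
((I(-1, V(1, 3)) - 13)*50)/26491 = (((5 + (-1)² - 1*(-1) - 6/3) - 13)*50)/26491 = (((5 + 1 + 1 - 6*⅓) - 13)*50)*(1/26491) = (((5 + 1 + 1 - 2) - 13)*50)*(1/26491) = ((5 - 13)*50)*(1/26491) = -8*50*(1/26491) = -400*1/26491 = -400/26491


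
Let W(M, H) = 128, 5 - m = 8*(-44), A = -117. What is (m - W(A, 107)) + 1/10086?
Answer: 2309695/10086 ≈ 229.00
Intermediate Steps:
m = 357 (m = 5 - 8*(-44) = 5 - 1*(-352) = 5 + 352 = 357)
(m - W(A, 107)) + 1/10086 = (357 - 1*128) + 1/10086 = (357 - 128) + 1/10086 = 229 + 1/10086 = 2309695/10086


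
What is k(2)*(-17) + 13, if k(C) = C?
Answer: -21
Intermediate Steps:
k(2)*(-17) + 13 = 2*(-17) + 13 = -34 + 13 = -21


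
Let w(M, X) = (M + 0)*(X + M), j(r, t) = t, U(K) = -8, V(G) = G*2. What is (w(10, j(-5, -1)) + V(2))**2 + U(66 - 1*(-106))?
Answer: 8828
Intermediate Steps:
V(G) = 2*G
w(M, X) = M*(M + X)
(w(10, j(-5, -1)) + V(2))**2 + U(66 - 1*(-106)) = (10*(10 - 1) + 2*2)**2 - 8 = (10*9 + 4)**2 - 8 = (90 + 4)**2 - 8 = 94**2 - 8 = 8836 - 8 = 8828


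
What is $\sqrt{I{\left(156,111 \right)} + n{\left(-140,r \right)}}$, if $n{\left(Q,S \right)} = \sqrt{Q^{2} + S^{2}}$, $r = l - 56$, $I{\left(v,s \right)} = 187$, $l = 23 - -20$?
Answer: $\sqrt{187 + \sqrt{19769}} \approx 18.1$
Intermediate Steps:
$l = 43$ ($l = 23 + 20 = 43$)
$r = -13$ ($r = 43 - 56 = -13$)
$\sqrt{I{\left(156,111 \right)} + n{\left(-140,r \right)}} = \sqrt{187 + \sqrt{\left(-140\right)^{2} + \left(-13\right)^{2}}} = \sqrt{187 + \sqrt{19600 + 169}} = \sqrt{187 + \sqrt{19769}}$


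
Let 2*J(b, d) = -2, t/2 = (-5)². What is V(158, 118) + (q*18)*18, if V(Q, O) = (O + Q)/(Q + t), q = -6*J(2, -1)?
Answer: 101157/52 ≈ 1945.3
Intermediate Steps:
t = 50 (t = 2*(-5)² = 2*25 = 50)
J(b, d) = -1 (J(b, d) = (½)*(-2) = -1)
q = 6 (q = -6*(-1) = 6)
V(Q, O) = (O + Q)/(50 + Q) (V(Q, O) = (O + Q)/(Q + 50) = (O + Q)/(50 + Q))
V(158, 118) + (q*18)*18 = (118 + 158)/(50 + 158) + (6*18)*18 = 276/208 + 108*18 = (1/208)*276 + 1944 = 69/52 + 1944 = 101157/52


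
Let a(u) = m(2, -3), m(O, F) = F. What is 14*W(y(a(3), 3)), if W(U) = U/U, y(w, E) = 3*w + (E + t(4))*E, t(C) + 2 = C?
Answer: 14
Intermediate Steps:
t(C) = -2 + C
a(u) = -3
y(w, E) = 3*w + E*(2 + E) (y(w, E) = 3*w + (E + (-2 + 4))*E = 3*w + (E + 2)*E = 3*w + (2 + E)*E = 3*w + E*(2 + E))
W(U) = 1
14*W(y(a(3), 3)) = 14*1 = 14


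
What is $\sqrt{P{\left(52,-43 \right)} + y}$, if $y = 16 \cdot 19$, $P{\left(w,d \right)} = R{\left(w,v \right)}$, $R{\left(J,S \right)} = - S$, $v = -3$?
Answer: $\sqrt{307} \approx 17.521$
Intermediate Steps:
$P{\left(w,d \right)} = 3$ ($P{\left(w,d \right)} = \left(-1\right) \left(-3\right) = 3$)
$y = 304$
$\sqrt{P{\left(52,-43 \right)} + y} = \sqrt{3 + 304} = \sqrt{307}$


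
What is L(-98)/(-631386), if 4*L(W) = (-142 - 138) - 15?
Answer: 295/2525544 ≈ 0.00011681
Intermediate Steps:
L(W) = -295/4 (L(W) = ((-142 - 138) - 15)/4 = (-280 - 15)/4 = (¼)*(-295) = -295/4)
L(-98)/(-631386) = -295/4/(-631386) = -295/4*(-1/631386) = 295/2525544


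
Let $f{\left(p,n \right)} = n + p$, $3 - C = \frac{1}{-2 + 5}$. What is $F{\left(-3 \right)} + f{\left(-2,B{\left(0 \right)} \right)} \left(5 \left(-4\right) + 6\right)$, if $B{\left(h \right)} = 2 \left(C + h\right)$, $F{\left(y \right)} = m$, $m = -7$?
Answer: $- \frac{161}{3} \approx -53.667$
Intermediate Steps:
$C = \frac{8}{3}$ ($C = 3 - \frac{1}{-2 + 5} = 3 - \frac{1}{3} = \frac{8}{3} \approx 2.6667$)
$F{\left(y \right)} = -7$
$B{\left(h \right)} = \frac{16}{3} + 2 h$ ($B{\left(h \right)} = 2 \left(\frac{8}{3} + h\right) = \frac{16}{3} + 2 h$)
$F{\left(-3 \right)} + f{\left(-2,B{\left(0 \right)} \right)} \left(5 \left(-4\right) + 6\right) = -7 + \left(\left(\frac{16}{3} + 2 \cdot 0\right) - 2\right) \left(5 \left(-4\right) + 6\right) = -7 + \left(\left(\frac{16}{3} + 0\right) - 2\right) \left(-20 + 6\right) = -7 + \left(\frac{16}{3} - 2\right) \left(-14\right) = -7 + \frac{10}{3} \left(-14\right) = -7 - \frac{140}{3} = - \frac{161}{3}$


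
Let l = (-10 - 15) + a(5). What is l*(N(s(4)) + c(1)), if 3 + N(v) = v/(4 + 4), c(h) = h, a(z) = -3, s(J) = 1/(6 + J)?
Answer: 1113/20 ≈ 55.650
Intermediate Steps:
N(v) = -3 + v/8 (N(v) = -3 + v/(4 + 4) = -3 + v/8)
l = -28 (l = (-10 - 15) - 3 = -25 - 3 = -28)
l*(N(s(4)) + c(1)) = -28*((-3 + 1/(8*(6 + 4))) + 1) = -28*((-3 + (⅛)/10) + 1) = -28*((-3 + (⅛)*(⅒)) + 1) = -28*((-3 + 1/80) + 1) = -28*(-239/80 + 1) = -28*(-159/80) = 1113/20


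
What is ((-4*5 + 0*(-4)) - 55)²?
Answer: 5625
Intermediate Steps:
((-4*5 + 0*(-4)) - 55)² = ((-20 + 0) - 55)² = (-20 - 55)² = (-75)² = 5625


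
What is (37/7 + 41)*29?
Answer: 9396/7 ≈ 1342.3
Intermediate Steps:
(37/7 + 41)*29 = (324/7)*29 = 9396/7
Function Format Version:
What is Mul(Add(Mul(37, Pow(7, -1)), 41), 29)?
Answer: Rational(9396, 7) ≈ 1342.3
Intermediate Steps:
Mul(Add(Mul(37, Pow(7, -1)), 41), 29) = Mul(Add(Mul(37, Rational(1, 7)), 41), 29) = Mul(Add(Rational(37, 7), 41), 29) = Mul(Rational(324, 7), 29) = Rational(9396, 7)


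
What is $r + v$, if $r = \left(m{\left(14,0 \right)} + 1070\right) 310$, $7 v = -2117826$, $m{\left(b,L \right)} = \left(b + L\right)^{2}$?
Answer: $\frac{629394}{7} \approx 89913.0$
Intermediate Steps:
$m{\left(b,L \right)} = \left(L + b\right)^{2}$
$v = - \frac{2117826}{7}$ ($v = \frac{1}{7} \left(-2117826\right) = - \frac{2117826}{7} \approx -3.0255 \cdot 10^{5}$)
$r = 392460$ ($r = \left(\left(0 + 14\right)^{2} + 1070\right) 310 = \left(14^{2} + 1070\right) 310 = \left(196 + 1070\right) 310 = 1266 \cdot 310 = 392460$)
$r + v = 392460 - \frac{2117826}{7} = \frac{629394}{7}$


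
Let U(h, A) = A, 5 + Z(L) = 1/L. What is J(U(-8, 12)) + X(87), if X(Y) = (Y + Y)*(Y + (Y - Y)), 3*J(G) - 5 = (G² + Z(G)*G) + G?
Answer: 15172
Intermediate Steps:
Z(L) = -5 + 1/L
J(G) = 5/3 + G/3 + G²/3 + G*(-5 + 1/G)/3 (J(G) = 5/3 + ((G² + (-5 + 1/G)*G) + G)/3 = 5/3 + ((G² + G*(-5 + 1/G)) + G)/3 = 5/3 + (G + G² + G*(-5 + 1/G))/3 = 5/3 + (G/3 + G²/3 + G*(-5 + 1/G)/3) = 5/3 + G/3 + G²/3 + G*(-5 + 1/G)/3)
X(Y) = 2*Y² (X(Y) = (2*Y)*(Y + 0) = (2*Y)*Y = 2*Y²)
J(U(-8, 12)) + X(87) = (2 - 4/3*12 + (⅓)*12²) + 2*87² = (2 - 16 + (⅓)*144) + 2*7569 = (2 - 16 + 48) + 15138 = 34 + 15138 = 15172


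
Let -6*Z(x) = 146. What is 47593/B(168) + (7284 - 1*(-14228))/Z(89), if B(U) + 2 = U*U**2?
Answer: -306002359391/346138990 ≈ -884.04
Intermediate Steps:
Z(x) = -73/3 (Z(x) = -1/6*146 = -73/3)
B(U) = -2 + U**3 (B(U) = -2 + U*U**2 = -2 + U**3)
47593/B(168) + (7284 - 1*(-14228))/Z(89) = 47593/(-2 + 168**3) + (7284 - 1*(-14228))/(-73/3) = 47593/(-2 + 4741632) + (7284 + 14228)*(-3/73) = 47593/4741630 + 21512*(-3/73) = 47593*(1/4741630) - 64536/73 = 47593/4741630 - 64536/73 = -306002359391/346138990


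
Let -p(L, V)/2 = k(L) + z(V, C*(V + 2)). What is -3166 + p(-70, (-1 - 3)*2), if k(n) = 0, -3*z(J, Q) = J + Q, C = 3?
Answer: -9550/3 ≈ -3183.3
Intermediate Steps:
z(J, Q) = -J/3 - Q/3 (z(J, Q) = -(J + Q)/3 = -J/3 - Q/3)
p(L, V) = 4 + 8*V/3 (p(L, V) = -2*(0 + (-V/3 - (V + 2))) = -2*(0 + (-V/3 - (2 + V))) = -2*(0 + (-V/3 - (6 + 3*V)/3)) = -2*(0 + (-V/3 + (-2 - V))) = -2*(0 + (-2 - 4*V/3)) = -2*(-2 - 4*V/3) = 4 + 8*V/3)
-3166 + p(-70, (-1 - 3)*2) = -3166 + (4 + 8*((-1 - 3)*2)/3) = -3166 + (4 + 8*(-4*2)/3) = -3166 + (4 + (8/3)*(-8)) = -3166 + (4 - 64/3) = -3166 - 52/3 = -9550/3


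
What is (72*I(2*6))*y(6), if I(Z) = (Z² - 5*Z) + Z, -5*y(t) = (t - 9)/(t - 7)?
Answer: -20736/5 ≈ -4147.2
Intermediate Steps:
y(t) = -(-9 + t)/(5*(-7 + t)) (y(t) = -(t - 9)/(5*(t - 7)) = -(-9 + t)/(5*(-7 + t)))
I(Z) = Z² - 4*Z
(72*I(2*6))*y(6) = (72*((2*6)*(-4 + 2*6)))*((9 - 1*6)/(5*(-7 + 6))) = (72*(12*(-4 + 12)))*((⅕)*(9 - 6)/(-1)) = (72*(12*8))*((⅕)*(-1)*3) = (72*96)*(-⅗) = 6912*(-⅗) = -20736/5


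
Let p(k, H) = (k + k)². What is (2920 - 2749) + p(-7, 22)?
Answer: 367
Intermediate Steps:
p(k, H) = 4*k² (p(k, H) = (2*k)² = 4*k²)
(2920 - 2749) + p(-7, 22) = (2920 - 2749) + 4*(-7)² = 171 + 4*49 = 171 + 196 = 367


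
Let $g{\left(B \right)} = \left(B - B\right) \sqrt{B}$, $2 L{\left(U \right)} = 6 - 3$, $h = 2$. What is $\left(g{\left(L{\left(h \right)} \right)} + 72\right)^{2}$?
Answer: $5184$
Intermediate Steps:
$L{\left(U \right)} = \frac{3}{2}$ ($L{\left(U \right)} = \frac{6 - 3}{2} = \frac{1}{2} \cdot 3 = \frac{3}{2}$)
$g{\left(B \right)} = 0$ ($g{\left(B \right)} = 0 \sqrt{B} = 0$)
$\left(g{\left(L{\left(h \right)} \right)} + 72\right)^{2} = \left(0 + 72\right)^{2} = 72^{2} = 5184$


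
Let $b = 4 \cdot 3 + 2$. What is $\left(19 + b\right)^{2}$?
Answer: $1089$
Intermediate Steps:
$b = 14$ ($b = 12 + 2 = 14$)
$\left(19 + b\right)^{2} = \left(19 + 14\right)^{2} = 33^{2} = 1089$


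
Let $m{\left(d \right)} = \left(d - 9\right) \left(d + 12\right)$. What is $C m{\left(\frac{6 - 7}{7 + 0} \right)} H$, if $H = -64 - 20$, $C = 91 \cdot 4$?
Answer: $3314688$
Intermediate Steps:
$m{\left(d \right)} = \left(-9 + d\right) \left(12 + d\right)$
$C = 364$
$H = -84$
$C m{\left(\frac{6 - 7}{7 + 0} \right)} H = 364 \left(-108 + \left(\frac{6 - 7}{7 + 0}\right)^{2} + 3 \frac{6 - 7}{7 + 0}\right) \left(-84\right) = 364 \left(-108 + \left(- \frac{1}{7}\right)^{2} + 3 \left(- \frac{1}{7}\right)\right) \left(-84\right) = 364 \left(-108 + \frac{1}{49} - \frac{3}{7}\right) \left(-84\right) = 364 \left(- \frac{5312}{49}\right) \left(-84\right) = \left(- \frac{276224}{7}\right) \left(-84\right) = 3314688$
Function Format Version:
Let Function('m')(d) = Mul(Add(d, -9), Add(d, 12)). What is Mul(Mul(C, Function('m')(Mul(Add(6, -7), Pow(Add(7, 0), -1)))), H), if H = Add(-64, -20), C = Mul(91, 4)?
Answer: 3314688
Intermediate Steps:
Function('m')(d) = Mul(Add(-9, d), Add(12, d))
C = 364
H = -84
Mul(Mul(C, Function('m')(Mul(Add(6, -7), Pow(Add(7, 0), -1)))), H) = Mul(Mul(364, Add(-108, Pow(Mul(Add(6, -7), Pow(Add(7, 0), -1)), 2), Mul(3, Mul(Add(6, -7), Pow(Add(7, 0), -1))))), -84) = Mul(Mul(364, Add(-108, Pow(Mul(-1, Pow(7, -1)), 2), Mul(3, Mul(-1, Pow(7, -1))))), -84) = Mul(Mul(364, Add(-108, Pow(Mul(-1, Rational(1, 7)), 2), Mul(3, Mul(-1, Rational(1, 7))))), -84) = Mul(Mul(364, Add(-108, Pow(Rational(-1, 7), 2), Mul(3, Rational(-1, 7)))), -84) = Mul(Mul(364, Add(-108, Rational(1, 49), Rational(-3, 7))), -84) = Mul(Mul(364, Rational(-5312, 49)), -84) = Mul(Rational(-276224, 7), -84) = 3314688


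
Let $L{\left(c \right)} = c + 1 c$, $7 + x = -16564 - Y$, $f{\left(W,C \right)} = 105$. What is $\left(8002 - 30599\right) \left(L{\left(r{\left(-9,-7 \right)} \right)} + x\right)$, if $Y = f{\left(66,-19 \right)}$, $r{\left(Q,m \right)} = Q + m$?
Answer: $377550676$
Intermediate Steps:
$Y = 105$
$x = -16676$ ($x = -7 - 16669 = -16676$)
$L{\left(c \right)} = 2 c$ ($L{\left(c \right)} = c + c = 2 c$)
$\left(8002 - 30599\right) \left(L{\left(r{\left(-9,-7 \right)} \right)} + x\right) = \left(8002 - 30599\right) \left(2 \left(-9 - 7\right) - 16676\right) = - 22597 \left(2 \left(-16\right) - 16676\right) = - 22597 \left(-32 - 16676\right) = \left(-22597\right) \left(-16708\right) = 377550676$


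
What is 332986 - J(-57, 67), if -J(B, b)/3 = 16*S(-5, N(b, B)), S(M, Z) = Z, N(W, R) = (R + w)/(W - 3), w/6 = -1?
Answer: 1331755/4 ≈ 3.3294e+5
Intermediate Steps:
w = -6 (w = 6*(-1) = -6)
N(W, R) = (-6 + R)/(-3 + W) (N(W, R) = (R - 6)/(W - 3) = (-6 + R)/(-3 + W))
J(B, b) = -48*(-6 + B)/(-3 + b)
332986 - J(-57, 67) = 332986 - 48*(6 - 1*(-57))/(-3 + 67) = 332986 - 48*(6 + 57)/64 = 332986 - 48*63/64 = 332986 - 1*189/4 = 332986 - 189/4 = 1331755/4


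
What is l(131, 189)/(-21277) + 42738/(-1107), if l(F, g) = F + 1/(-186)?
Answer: -18795949699/486775206 ≈ -38.613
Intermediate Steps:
l(F, g) = -1/186 + F (l(F, g) = F - 1/186 = -1/186 + F)
l(131, 189)/(-21277) + 42738/(-1107) = (-1/186 + 131)/(-21277) + 42738/(-1107) = (24365/186)*(-1/21277) + 42738*(-1/1107) = -24365/3957522 - 14246/369 = -18795949699/486775206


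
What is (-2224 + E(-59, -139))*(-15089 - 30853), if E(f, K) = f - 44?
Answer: 106907034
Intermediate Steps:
E(f, K) = -44 + f
(-2224 + E(-59, -139))*(-15089 - 30853) = (-2224 + (-44 - 59))*(-15089 - 30853) = (-2224 - 103)*(-45942) = -2327*(-45942) = 106907034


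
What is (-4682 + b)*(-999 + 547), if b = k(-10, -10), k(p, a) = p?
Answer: 2120784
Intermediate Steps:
b = -10
(-4682 + b)*(-999 + 547) = (-4682 - 10)*(-999 + 547) = -4692*(-452) = 2120784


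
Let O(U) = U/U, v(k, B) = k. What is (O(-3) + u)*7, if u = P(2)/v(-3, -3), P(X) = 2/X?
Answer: 14/3 ≈ 4.6667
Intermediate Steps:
O(U) = 1
u = -1/3 (u = (2/2)/(-3) = (2*(1/2))*(-1/3) = 1*(-1/3) = -1/3 ≈ -0.33333)
(O(-3) + u)*7 = (1 - 1/3)*7 = (2/3)*7 = 14/3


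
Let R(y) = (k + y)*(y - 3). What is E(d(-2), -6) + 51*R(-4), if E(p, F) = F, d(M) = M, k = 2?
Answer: 708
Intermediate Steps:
R(y) = (-3 + y)*(2 + y) (R(y) = (2 + y)*(y - 3) = (2 + y)*(-3 + y) = (-3 + y)*(2 + y))
E(d(-2), -6) + 51*R(-4) = -6 + 51*(-6 + (-4)² - 1*(-4)) = -6 + 51*(-6 + 16 + 4) = -6 + 51*14 = -6 + 714 = 708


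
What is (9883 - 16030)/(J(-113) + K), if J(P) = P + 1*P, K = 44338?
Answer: -2049/14704 ≈ -0.13935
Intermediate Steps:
J(P) = 2*P (J(P) = P + P = 2*P)
(9883 - 16030)/(J(-113) + K) = (9883 - 16030)/(2*(-113) + 44338) = -6147/(-226 + 44338) = -6147/44112 = -6147*1/44112 = -2049/14704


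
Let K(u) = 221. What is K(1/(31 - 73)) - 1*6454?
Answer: -6233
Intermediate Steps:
K(1/(31 - 73)) - 1*6454 = 221 - 1*6454 = 221 - 6454 = -6233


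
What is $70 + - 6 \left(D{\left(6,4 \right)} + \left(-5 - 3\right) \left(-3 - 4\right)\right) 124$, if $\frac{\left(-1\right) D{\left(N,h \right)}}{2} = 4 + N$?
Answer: $-26714$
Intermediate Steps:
$D{\left(N,h \right)} = -8 - 2 N$ ($D{\left(N,h \right)} = - 2 \left(4 + N\right) = -8 - 2 N$)
$70 + - 6 \left(D{\left(6,4 \right)} + \left(-5 - 3\right) \left(-3 - 4\right)\right) 124 = 70 + - 6 \left(\left(-8 - 12\right) + \left(-5 - 3\right) \left(-3 - 4\right)\right) 124 = 70 + - 6 \left(\left(-8 - 12\right) - -56\right) 124 = 70 + - 6 \left(-20 + 56\right) 124 = 70 + \left(-6\right) 36 \cdot 124 = 70 - 26784 = -26714$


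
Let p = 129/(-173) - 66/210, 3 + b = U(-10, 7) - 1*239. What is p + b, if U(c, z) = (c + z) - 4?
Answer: -1514113/6055 ≈ -250.06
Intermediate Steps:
U(c, z) = -4 + c + z
b = -249 (b = -3 + ((-4 - 10 + 7) - 1*239) = -3 + (-7 - 239) = -3 - 246 = -249)
p = -6418/6055 (p = 129*(-1/173) - 66*1/210 = -129/173 - 11/35 = -6418/6055 ≈ -1.0599)
p + b = -6418/6055 - 249 = -1514113/6055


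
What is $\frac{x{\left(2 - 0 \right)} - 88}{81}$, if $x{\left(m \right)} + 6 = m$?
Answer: $- \frac{92}{81} \approx -1.1358$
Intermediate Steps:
$x{\left(m \right)} = -6 + m$
$\frac{x{\left(2 - 0 \right)} - 88}{81} = \frac{\left(-6 + \left(2 - 0\right)\right) - 88}{81} = \frac{\left(-6 + \left(2 + 0\right)\right) - 88}{81} = \frac{\left(-6 + 2\right) - 88}{81} = \frac{-4 - 88}{81} = \frac{1}{81} \left(-92\right) = - \frac{92}{81}$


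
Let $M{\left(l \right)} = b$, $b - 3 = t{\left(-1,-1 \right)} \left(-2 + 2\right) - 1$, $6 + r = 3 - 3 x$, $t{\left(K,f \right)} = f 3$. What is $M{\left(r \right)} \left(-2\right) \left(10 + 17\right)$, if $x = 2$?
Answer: $-108$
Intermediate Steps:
$t{\left(K,f \right)} = 3 f$
$r = -9$ ($r = -6 + \left(3 - 6\right) = -6 - 3 = -9$)
$b = 2$ ($b = 3 - \left(1 - 3 \left(-1\right) \left(-2 + 2\right)\right) = 3 - 1 = 2$)
$M{\left(l \right)} = 2$
$M{\left(r \right)} \left(-2\right) \left(10 + 17\right) = 2 \left(-2\right) \left(10 + 17\right) = \left(-4\right) 27 = -108$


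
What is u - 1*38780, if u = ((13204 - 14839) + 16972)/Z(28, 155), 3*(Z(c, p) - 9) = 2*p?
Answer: -13022849/337 ≈ -38644.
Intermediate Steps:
Z(c, p) = 9 + 2*p/3 (Z(c, p) = 9 + (2*p)/3 = 9 + 2*p/3)
u = 46011/337 (u = ((13204 - 14839) + 16972)/(9 + (⅔)*155) = (-1635 + 16972)/(9 + 310/3) = 15337/(337/3) = 15337*(3/337) = 46011/337 ≈ 136.53)
u - 1*38780 = 46011/337 - 1*38780 = 46011/337 - 38780 = -13022849/337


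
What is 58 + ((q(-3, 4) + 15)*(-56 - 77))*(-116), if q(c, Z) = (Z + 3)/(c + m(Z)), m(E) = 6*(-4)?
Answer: 6141910/27 ≈ 2.2748e+5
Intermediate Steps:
m(E) = -24
q(c, Z) = (3 + Z)/(-24 + c) (q(c, Z) = (Z + 3)/(c - 24) = (3 + Z)/(-24 + c))
58 + ((q(-3, 4) + 15)*(-56 - 77))*(-116) = 58 + (((3 + 4)/(-24 - 3) + 15)*(-56 - 77))*(-116) = 58 + ((7/(-27) + 15)*(-133))*(-116) = 58 + ((-1/27*7 + 15)*(-133))*(-116) = 58 + ((-7/27 + 15)*(-133))*(-116) = 58 + ((398/27)*(-133))*(-116) = 58 - 52934/27*(-116) = 58 + 6140344/27 = 6141910/27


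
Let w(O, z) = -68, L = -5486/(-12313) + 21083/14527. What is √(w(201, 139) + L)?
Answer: I*√2114958420561063217/178870951 ≈ 8.1304*I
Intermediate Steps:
L = 339290101/178870951 (L = -5486*(-1/12313) + 21083*(1/14527) = 5486/12313 + 21083/14527 = 339290101/178870951 ≈ 1.8968)
√(w(201, 139) + L) = √(-68 + 339290101/178870951) = √(-11823934567/178870951) = I*√2114958420561063217/178870951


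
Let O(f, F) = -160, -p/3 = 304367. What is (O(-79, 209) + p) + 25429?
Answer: -887832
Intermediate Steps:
p = -913101 (p = -3*304367 = -913101)
(O(-79, 209) + p) + 25429 = (-160 - 913101) + 25429 = -913261 + 25429 = -887832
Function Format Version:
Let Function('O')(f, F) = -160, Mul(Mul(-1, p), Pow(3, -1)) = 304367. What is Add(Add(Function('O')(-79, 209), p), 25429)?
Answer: -887832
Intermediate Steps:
p = -913101 (p = Mul(-3, 304367) = -913101)
Add(Add(Function('O')(-79, 209), p), 25429) = Add(Add(-160, -913101), 25429) = Add(-913261, 25429) = -887832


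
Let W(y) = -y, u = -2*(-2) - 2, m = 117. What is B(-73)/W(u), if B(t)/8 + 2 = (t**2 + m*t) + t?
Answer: 13148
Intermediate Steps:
u = 2 (u = 4 - 2 = 2)
B(t) = -16 + 8*t**2 + 944*t (B(t) = -16 + 8*((t**2 + 117*t) + t) = -16 + 8*(t**2 + 118*t) = -16 + (8*t**2 + 944*t) = -16 + 8*t**2 + 944*t)
B(-73)/W(u) = (-16 + 8*(-73)**2 + 944*(-73))/((-1*2)) = (-16 + 8*5329 - 68912)/(-2) = (-16 + 42632 - 68912)*(-1/2) = -26296*(-1/2) = 13148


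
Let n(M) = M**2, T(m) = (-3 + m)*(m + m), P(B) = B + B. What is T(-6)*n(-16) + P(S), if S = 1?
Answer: 27650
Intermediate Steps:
P(B) = 2*B
T(m) = 2*m*(-3 + m) (T(m) = (-3 + m)*(2*m) = 2*m*(-3 + m))
T(-6)*n(-16) + P(S) = (2*(-6)*(-3 - 6))*(-16)**2 + 2*1 = (2*(-6)*(-9))*256 + 2 = 108*256 + 2 = 27648 + 2 = 27650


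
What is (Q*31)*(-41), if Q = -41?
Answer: 52111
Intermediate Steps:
(Q*31)*(-41) = -41*31*(-41) = -1271*(-41) = 52111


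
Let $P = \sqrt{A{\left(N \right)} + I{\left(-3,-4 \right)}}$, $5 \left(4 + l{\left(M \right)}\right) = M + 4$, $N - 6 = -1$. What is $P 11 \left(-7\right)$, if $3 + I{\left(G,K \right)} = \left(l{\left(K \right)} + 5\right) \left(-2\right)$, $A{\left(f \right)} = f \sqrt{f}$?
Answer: $- 77 \sqrt{-5 + 5 \sqrt{5}} \approx -191.42$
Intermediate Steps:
$N = 5$ ($N = 6 - 1 = 5$)
$l{\left(M \right)} = - \frac{16}{5} + \frac{M}{5}$ ($l{\left(M \right)} = -4 + \frac{M + 4}{5} = -4 + \frac{4 + M}{5} = -4 + \left(\frac{4}{5} + \frac{M}{5}\right) = - \frac{16}{5} + \frac{M}{5}$)
$A{\left(f \right)} = f^{\frac{3}{2}}$
$I{\left(G,K \right)} = - \frac{33}{5} - \frac{2 K}{5}$ ($I{\left(G,K \right)} = -3 + \left(\left(- \frac{16}{5} + \frac{K}{5}\right) + 5\right) \left(-2\right) = -3 + \left(\frac{9}{5} + \frac{K}{5}\right) \left(-2\right) = -3 - \left(\frac{18}{5} + \frac{2 K}{5}\right) = - \frac{33}{5} - \frac{2 K}{5}$)
$P = \sqrt{-5 + 5 \sqrt{5}}$ ($P = \sqrt{5^{\frac{3}{2}} - 5} = \sqrt{5 \sqrt{5} + \left(- \frac{33}{5} + \frac{8}{5}\right)} = \sqrt{5 \sqrt{5} - 5} = \sqrt{-5 + 5 \sqrt{5}} \approx 2.486$)
$P 11 \left(-7\right) = \sqrt{-5 + 5 \sqrt{5}} \cdot 11 \left(-7\right) = 11 \sqrt{-5 + 5 \sqrt{5}} \left(-7\right) = - 77 \sqrt{-5 + 5 \sqrt{5}}$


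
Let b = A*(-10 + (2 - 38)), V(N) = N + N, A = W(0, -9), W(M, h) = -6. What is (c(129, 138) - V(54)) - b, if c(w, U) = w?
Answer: -255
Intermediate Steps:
A = -6
V(N) = 2*N
b = 276 (b = -6*(-10 + (2 - 38)) = -6*(-10 - 36) = -6*(-46) = 276)
(c(129, 138) - V(54)) - b = (129 - 2*54) - 1*276 = (129 - 1*108) - 276 = (129 - 108) - 276 = 21 - 276 = -255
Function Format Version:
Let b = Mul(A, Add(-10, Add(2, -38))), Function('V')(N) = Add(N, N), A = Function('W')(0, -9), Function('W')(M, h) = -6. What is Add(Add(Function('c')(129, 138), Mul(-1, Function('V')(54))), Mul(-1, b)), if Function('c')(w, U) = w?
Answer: -255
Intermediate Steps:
A = -6
Function('V')(N) = Mul(2, N)
b = 276 (b = Mul(-6, Add(-10, Add(2, -38))) = Mul(-6, Add(-10, -36)) = Mul(-6, -46) = 276)
Add(Add(Function('c')(129, 138), Mul(-1, Function('V')(54))), Mul(-1, b)) = Add(Add(129, Mul(-1, Mul(2, 54))), Mul(-1, 276)) = Add(Add(129, Mul(-1, 108)), -276) = Add(Add(129, -108), -276) = Add(21, -276) = -255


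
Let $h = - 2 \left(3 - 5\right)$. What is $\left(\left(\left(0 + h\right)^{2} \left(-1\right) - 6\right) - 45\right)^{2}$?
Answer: $4489$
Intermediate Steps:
$h = 4$ ($h = \left(-2\right) \left(-2\right) = 4$)
$\left(\left(\left(0 + h\right)^{2} \left(-1\right) - 6\right) - 45\right)^{2} = \left(\left(\left(0 + 4\right)^{2} \left(-1\right) - 6\right) - 45\right)^{2} = \left(\left(4^{2} \left(-1\right) - 6\right) - 45\right)^{2} = \left(\left(16 \left(-1\right) - 6\right) - 45\right)^{2} = \left(\left(-16 - 6\right) - 45\right)^{2} = \left(-22 - 45\right)^{2} = \left(-67\right)^{2} = 4489$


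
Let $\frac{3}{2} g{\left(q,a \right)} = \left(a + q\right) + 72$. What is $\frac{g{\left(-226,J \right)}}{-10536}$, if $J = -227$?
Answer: $\frac{127}{5268} \approx 0.024108$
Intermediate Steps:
$g{\left(q,a \right)} = 48 + \frac{2 a}{3} + \frac{2 q}{3}$ ($g{\left(q,a \right)} = \frac{2 \left(\left(a + q\right) + 72\right)}{3} = \frac{2 \left(72 + a + q\right)}{3} = 48 + \frac{2 a}{3} + \frac{2 q}{3}$)
$\frac{g{\left(-226,J \right)}}{-10536} = \frac{48 + \frac{2}{3} \left(-227\right) + \frac{2}{3} \left(-226\right)}{-10536} = \left(48 - \frac{454}{3} - \frac{452}{3}\right) \left(- \frac{1}{10536}\right) = \left(-254\right) \left(- \frac{1}{10536}\right) = \frac{127}{5268}$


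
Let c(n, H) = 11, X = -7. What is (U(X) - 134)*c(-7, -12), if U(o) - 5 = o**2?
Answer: -880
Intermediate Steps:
U(o) = 5 + o**2
(U(X) - 134)*c(-7, -12) = ((5 + (-7)**2) - 134)*11 = ((5 + 49) - 134)*11 = (54 - 134)*11 = -80*11 = -880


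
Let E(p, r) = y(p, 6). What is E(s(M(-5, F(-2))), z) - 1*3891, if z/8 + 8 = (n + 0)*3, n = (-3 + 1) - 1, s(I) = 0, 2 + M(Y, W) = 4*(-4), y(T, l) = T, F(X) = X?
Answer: -3891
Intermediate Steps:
M(Y, W) = -18 (M(Y, W) = -2 + 4*(-4) = -2 - 16 = -18)
n = -3 (n = -2 - 1 = -3)
z = -136 (z = -64 + 8*((-3 + 0)*3) = -64 + 8*(-3*3) = -64 + 8*(-9) = -64 - 72 = -136)
E(p, r) = p
E(s(M(-5, F(-2))), z) - 1*3891 = 0 - 1*3891 = 0 - 3891 = -3891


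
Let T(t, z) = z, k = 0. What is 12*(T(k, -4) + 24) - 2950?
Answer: -2710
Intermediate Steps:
12*(T(k, -4) + 24) - 2950 = 12*(-4 + 24) - 2950 = 12*20 - 2950 = 240 - 2950 = -2710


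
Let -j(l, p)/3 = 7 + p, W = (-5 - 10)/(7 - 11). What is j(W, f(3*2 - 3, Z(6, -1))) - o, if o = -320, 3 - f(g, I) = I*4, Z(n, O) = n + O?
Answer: 350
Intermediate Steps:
Z(n, O) = O + n
f(g, I) = 3 - 4*I (f(g, I) = 3 - I*4 = 3 - 4*I)
W = 15/4 (W = -15/(-4) = -15*(-¼) = 15/4 ≈ 3.7500)
j(l, p) = -21 - 3*p (j(l, p) = -3*(7 + p) = -21 - 3*p)
j(W, f(3*2 - 3, Z(6, -1))) - o = (-21 - 3*(3 - 4*(-1 + 6))) - 1*(-320) = (-21 - 3*(3 - 4*5)) + 320 = (-21 - 3*(3 - 20)) + 320 = (-21 - 3*(-17)) + 320 = (-21 + 51) + 320 = 30 + 320 = 350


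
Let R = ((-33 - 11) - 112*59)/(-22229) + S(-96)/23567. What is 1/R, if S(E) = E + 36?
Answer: 523870843/155433944 ≈ 3.3704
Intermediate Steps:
S(E) = 36 + E
R = 155433944/523870843 (R = ((-33 - 11) - 112*59)/(-22229) + (36 - 96)/23567 = (-44 - 6608)*(-1/22229) - 60*1/23567 = -6652*(-1/22229) - 60/23567 = 6652/22229 - 60/23567 = 155433944/523870843 ≈ 0.29670)
1/R = 1/(155433944/523870843) = 523870843/155433944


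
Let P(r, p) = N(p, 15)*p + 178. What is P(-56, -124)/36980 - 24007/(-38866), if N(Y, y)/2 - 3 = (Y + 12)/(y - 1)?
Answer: 117861356/179658085 ≈ 0.65603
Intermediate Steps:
N(Y, y) = 6 + 2*(12 + Y)/(-1 + y) (N(Y, y) = 6 + 2*((Y + 12)/(y - 1)) = 6 + 2*((12 + Y)/(-1 + y)) = 6 + 2*(12 + Y)/(-1 + y))
P(r, p) = 178 + p*(54/7 + p/7) (P(r, p) = (2*(9 + p + 3*15)/(-1 + 15))*p + 178 = (2*(9 + p + 45)/14)*p + 178 = (2*(1/14)*(54 + p))*p + 178 = (54/7 + p/7)*p + 178 = p*(54/7 + p/7) + 178 = 178 + p*(54/7 + p/7))
P(-56, -124)/36980 - 24007/(-38866) = (178 + (⅐)*(-124)*(54 - 124))/36980 - 24007/(-38866) = (178 + (⅐)*(-124)*(-70))*(1/36980) - 24007*(-1/38866) = (178 + 1240)*(1/36980) + 24007/38866 = 1418*(1/36980) + 24007/38866 = 709/18490 + 24007/38866 = 117861356/179658085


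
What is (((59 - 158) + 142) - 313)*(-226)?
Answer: 61020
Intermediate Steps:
(((59 - 158) + 142) - 313)*(-226) = ((-99 + 142) - 313)*(-226) = (43 - 313)*(-226) = -270*(-226) = 61020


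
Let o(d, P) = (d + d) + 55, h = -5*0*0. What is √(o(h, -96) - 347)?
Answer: 2*I*√73 ≈ 17.088*I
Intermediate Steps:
h = 0 (h = 0*0 = 0)
o(d, P) = 55 + 2*d (o(d, P) = 2*d + 55 = 55 + 2*d)
√(o(h, -96) - 347) = √((55 + 2*0) - 347) = √((55 + 0) - 347) = √(55 - 347) = √(-292) = 2*I*√73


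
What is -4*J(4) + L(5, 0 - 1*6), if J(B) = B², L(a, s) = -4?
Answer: -68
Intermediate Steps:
-4*J(4) + L(5, 0 - 1*6) = -4*4² - 4 = -4*16 - 4 = -64 - 4 = -68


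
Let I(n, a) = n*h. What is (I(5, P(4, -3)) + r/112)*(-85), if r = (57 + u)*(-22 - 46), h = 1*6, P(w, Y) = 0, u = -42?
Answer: -49725/28 ≈ -1775.9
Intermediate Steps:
h = 6
I(n, a) = 6*n (I(n, a) = n*6 = 6*n)
r = -1020 (r = (57 - 42)*(-22 - 46) = 15*(-68) = -1020)
(I(5, P(4, -3)) + r/112)*(-85) = (6*5 - 1020/112)*(-85) = (30 - 1020*1/112)*(-85) = (30 - 255/28)*(-85) = (585/28)*(-85) = -49725/28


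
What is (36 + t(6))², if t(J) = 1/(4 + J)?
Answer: 130321/100 ≈ 1303.2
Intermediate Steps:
(36 + t(6))² = (36 + 1/(4 + 6))² = (36 + 1/10)² = (36 + ⅒)² = (361/10)² = 130321/100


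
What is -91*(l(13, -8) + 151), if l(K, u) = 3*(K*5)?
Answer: -31486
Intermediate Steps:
l(K, u) = 15*K (l(K, u) = 3*(5*K) = 15*K)
-91*(l(13, -8) + 151) = -91*(15*13 + 151) = -91*(195 + 151) = -91*346 = -31486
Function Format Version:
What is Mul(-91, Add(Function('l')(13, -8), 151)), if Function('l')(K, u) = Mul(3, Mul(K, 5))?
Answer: -31486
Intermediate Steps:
Function('l')(K, u) = Mul(15, K) (Function('l')(K, u) = Mul(3, Mul(5, K)) = Mul(15, K))
Mul(-91, Add(Function('l')(13, -8), 151)) = Mul(-91, Add(Mul(15, 13), 151)) = Mul(-91, Add(195, 151)) = Mul(-91, 346) = -31486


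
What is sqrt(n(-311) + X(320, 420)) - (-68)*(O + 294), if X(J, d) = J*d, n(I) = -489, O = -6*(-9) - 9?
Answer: 23052 + 3*sqrt(14879) ≈ 23418.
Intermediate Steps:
O = 45 (O = 54 - 9 = 45)
sqrt(n(-311) + X(320, 420)) - (-68)*(O + 294) = sqrt(-489 + 320*420) - (-68)*(45 + 294) = sqrt(-489 + 134400) - (-68)*339 = sqrt(133911) - 1*(-23052) = 3*sqrt(14879) + 23052 = 23052 + 3*sqrt(14879)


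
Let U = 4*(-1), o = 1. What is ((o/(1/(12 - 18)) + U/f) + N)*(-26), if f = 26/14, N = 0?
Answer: 212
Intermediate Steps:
f = 13/7 (f = 26*(1/14) = 13/7 ≈ 1.8571)
U = -4
((o/(1/(12 - 18)) + U/f) + N)*(-26) = ((1/1/(12 - 18) - 4/13/7) + 0)*(-26) = ((1/1/(-6) - 4*7/13) + 0)*(-26) = ((1/(-⅙) - 28/13) + 0)*(-26) = ((1*(-6) - 28/13) + 0)*(-26) = ((-6 - 28/13) + 0)*(-26) = (-106/13 + 0)*(-26) = -106/13*(-26) = 212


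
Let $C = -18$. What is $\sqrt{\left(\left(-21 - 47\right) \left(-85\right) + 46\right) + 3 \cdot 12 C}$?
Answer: $\sqrt{5178} \approx 71.958$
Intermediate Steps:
$\sqrt{\left(\left(-21 - 47\right) \left(-85\right) + 46\right) + 3 \cdot 12 C} = \sqrt{\left(\left(-21 - 47\right) \left(-85\right) + 46\right) + 3 \cdot 12 \left(-18\right)} = \sqrt{\left(\left(-68\right) \left(-85\right) + 46\right) + 36 \left(-18\right)} = \sqrt{\left(5780 + 46\right) - 648} = \sqrt{5826 - 648} = \sqrt{5178}$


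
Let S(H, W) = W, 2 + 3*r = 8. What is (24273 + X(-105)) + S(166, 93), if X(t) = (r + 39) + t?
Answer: 24302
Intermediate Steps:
r = 2 (r = -⅔ + (⅓)*8 = -⅔ + 8/3 = 2)
X(t) = 41 + t (X(t) = (2 + 39) + t = 41 + t)
(24273 + X(-105)) + S(166, 93) = (24273 + (41 - 105)) + 93 = (24273 - 64) + 93 = 24209 + 93 = 24302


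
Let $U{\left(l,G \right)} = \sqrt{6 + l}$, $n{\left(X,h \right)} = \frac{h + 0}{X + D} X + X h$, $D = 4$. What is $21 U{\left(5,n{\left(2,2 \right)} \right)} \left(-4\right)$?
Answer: $- 84 \sqrt{11} \approx -278.6$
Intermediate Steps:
$n{\left(X,h \right)} = X h + \frac{X h}{4 + X}$ ($n{\left(X,h \right)} = \frac{h + 0}{X + 4} X + X h = \frac{h}{4 + X} X + X h = \frac{X h}{4 + X} + X h = X h + \frac{X h}{4 + X}$)
$21 U{\left(5,n{\left(2,2 \right)} \right)} \left(-4\right) = 21 \sqrt{6 + 5} \left(-4\right) = 21 \sqrt{11} \left(-4\right) = - 84 \sqrt{11}$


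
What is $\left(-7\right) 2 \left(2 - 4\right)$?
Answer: $28$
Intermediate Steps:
$\left(-7\right) 2 \left(2 - 4\right) = - 14 \left(2 - 4\right) = \left(-14\right) \left(-2\right) = 28$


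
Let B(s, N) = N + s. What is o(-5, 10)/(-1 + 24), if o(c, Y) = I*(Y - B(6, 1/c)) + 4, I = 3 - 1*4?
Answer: -1/115 ≈ -0.0086956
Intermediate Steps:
I = -1 (I = 3 - 4 = -1)
o(c, Y) = 10 + 1/c - Y (o(c, Y) = -(Y - (1/c + 6)) + 4 = -(Y - (6 + 1/c)) + 4 = -(Y + (-6 - 1/c)) + 4 = -(-6 + Y - 1/c) + 4 = (6 + 1/c - Y) + 4 = 10 + 1/c - Y)
o(-5, 10)/(-1 + 24) = (10 + 1/(-5) - 1*10)/(-1 + 24) = (10 - ⅕ - 10)/23 = (1/23)*(-⅕) = -1/115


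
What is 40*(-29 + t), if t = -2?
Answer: -1240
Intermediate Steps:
40*(-29 + t) = 40*(-29 - 2) = 40*(-31) = -1240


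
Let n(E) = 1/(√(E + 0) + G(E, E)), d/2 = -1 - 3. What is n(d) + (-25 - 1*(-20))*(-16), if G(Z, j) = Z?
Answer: 719/9 - I*√2/36 ≈ 79.889 - 0.039284*I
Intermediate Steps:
d = -8 (d = 2*(-1 - 3) = 2*(-4) = -8)
n(E) = 1/(E + √E) (n(E) = 1/(√(E + 0) + E) = 1/(√E + E) = 1/(E + √E))
n(d) + (-25 - 1*(-20))*(-16) = 1/(-8 + √(-8)) + (-25 - 1*(-20))*(-16) = 1/(-8 + 2*I*√2) + (-25 + 20)*(-16) = 1/(-8 + 2*I*√2) - 5*(-16) = 1/(-8 + 2*I*√2) + 80 = 80 + 1/(-8 + 2*I*√2)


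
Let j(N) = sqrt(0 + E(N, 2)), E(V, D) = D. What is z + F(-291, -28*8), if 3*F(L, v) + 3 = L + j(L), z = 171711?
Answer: 171613 + sqrt(2)/3 ≈ 1.7161e+5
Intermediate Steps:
j(N) = sqrt(2) (j(N) = sqrt(0 + 2) = sqrt(2))
F(L, v) = -1 + L/3 + sqrt(2)/3 (F(L, v) = -1 + (L + sqrt(2))/3 = -1 + (L/3 + sqrt(2)/3) = -1 + L/3 + sqrt(2)/3)
z + F(-291, -28*8) = 171711 + (-1 + (1/3)*(-291) + sqrt(2)/3) = 171711 + (-1 - 97 + sqrt(2)/3) = 171711 + (-98 + sqrt(2)/3) = 171613 + sqrt(2)/3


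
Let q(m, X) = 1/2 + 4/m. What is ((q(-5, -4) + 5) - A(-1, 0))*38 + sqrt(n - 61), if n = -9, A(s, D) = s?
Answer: 1083/5 + I*sqrt(70) ≈ 216.6 + 8.3666*I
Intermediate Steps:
q(m, X) = 1/2 + 4/m (q(m, X) = 1*(1/2) + 4/m = 1/2 + 4/m)
((q(-5, -4) + 5) - A(-1, 0))*38 + sqrt(n - 61) = (((1/2)*(8 - 5)/(-5) + 5) - 1*(-1))*38 + sqrt(-9 - 61) = (((1/2)*(-1/5)*3 + 5) + 1)*38 + sqrt(-70) = ((-3/10 + 5) + 1)*38 + I*sqrt(70) = (47/10 + 1)*38 + I*sqrt(70) = (57/10)*38 + I*sqrt(70) = 1083/5 + I*sqrt(70)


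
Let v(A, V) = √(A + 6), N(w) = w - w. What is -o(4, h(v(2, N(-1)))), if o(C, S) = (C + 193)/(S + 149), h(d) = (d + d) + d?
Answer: -29353/22129 + 1182*√2/22129 ≈ -1.2509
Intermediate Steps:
N(w) = 0
v(A, V) = √(6 + A)
h(d) = 3*d (h(d) = 2*d + d = 3*d)
o(C, S) = (193 + C)/(149 + S)
-o(4, h(v(2, N(-1)))) = -(193 + 4)/(149 + 3*√(6 + 2)) = -197/(149 + 3*√8) = -197/(149 + 3*(2*√2)) = -197/(149 + 6*√2)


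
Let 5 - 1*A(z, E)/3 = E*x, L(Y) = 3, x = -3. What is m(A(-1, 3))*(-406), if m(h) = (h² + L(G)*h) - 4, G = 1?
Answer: -765716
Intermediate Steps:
A(z, E) = 15 + 9*E (A(z, E) = 15 - 3*E*(-3) = 15 - (-9)*E = 15 + 9*E)
m(h) = -4 + h² + 3*h (m(h) = (h² + 3*h) - 4 = -4 + h² + 3*h)
m(A(-1, 3))*(-406) = (-4 + (15 + 9*3)² + 3*(15 + 9*3))*(-406) = (-4 + (15 + 27)² + 3*(15 + 27))*(-406) = (-4 + 42² + 3*42)*(-406) = (-4 + 1764 + 126)*(-406) = 1886*(-406) = -765716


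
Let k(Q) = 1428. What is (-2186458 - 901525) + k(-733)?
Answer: -3086555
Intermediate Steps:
(-2186458 - 901525) + k(-733) = (-2186458 - 901525) + 1428 = -3087983 + 1428 = -3086555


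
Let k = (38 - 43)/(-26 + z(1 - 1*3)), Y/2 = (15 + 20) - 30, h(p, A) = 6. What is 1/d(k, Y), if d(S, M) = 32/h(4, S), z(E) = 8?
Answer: 3/16 ≈ 0.18750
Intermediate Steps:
Y = 10 (Y = 2*((15 + 20) - 30) = 2*(35 - 30) = 2*5 = 10)
k = 5/18 (k = (38 - 43)/(-26 + 8) = -5/(-18) = -5*(-1/18) = 5/18 ≈ 0.27778)
d(S, M) = 16/3 (d(S, M) = 32/6 = 32*(⅙) = 16/3)
1/d(k, Y) = 1/(16/3) = 3/16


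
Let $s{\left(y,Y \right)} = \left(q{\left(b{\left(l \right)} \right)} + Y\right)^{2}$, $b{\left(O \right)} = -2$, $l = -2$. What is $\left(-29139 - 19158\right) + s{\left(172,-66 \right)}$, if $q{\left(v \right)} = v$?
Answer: $-43673$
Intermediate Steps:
$s{\left(y,Y \right)} = \left(-2 + Y\right)^{2}$
$\left(-29139 - 19158\right) + s{\left(172,-66 \right)} = \left(-29139 - 19158\right) + \left(-2 - 66\right)^{2} = -48297 + \left(-68\right)^{2} = -48297 + 4624 = -43673$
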